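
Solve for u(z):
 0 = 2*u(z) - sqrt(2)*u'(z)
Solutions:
 u(z) = C1*exp(sqrt(2)*z)


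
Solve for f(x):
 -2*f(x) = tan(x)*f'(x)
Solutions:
 f(x) = C1/sin(x)^2


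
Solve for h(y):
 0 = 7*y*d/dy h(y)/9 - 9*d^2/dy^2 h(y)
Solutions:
 h(y) = C1 + C2*erfi(sqrt(14)*y/18)


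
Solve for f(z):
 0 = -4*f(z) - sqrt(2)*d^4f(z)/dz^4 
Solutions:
 f(z) = (C1*sin(2^(7/8)*z/2) + C2*cos(2^(7/8)*z/2))*exp(-2^(7/8)*z/2) + (C3*sin(2^(7/8)*z/2) + C4*cos(2^(7/8)*z/2))*exp(2^(7/8)*z/2)


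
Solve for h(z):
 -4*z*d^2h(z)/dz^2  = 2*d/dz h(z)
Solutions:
 h(z) = C1 + C2*sqrt(z)


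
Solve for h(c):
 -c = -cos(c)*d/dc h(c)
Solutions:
 h(c) = C1 + Integral(c/cos(c), c)


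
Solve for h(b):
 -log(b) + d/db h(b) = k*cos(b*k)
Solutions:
 h(b) = C1 + b*log(b) - b + k*Piecewise((sin(b*k)/k, Ne(k, 0)), (b, True))


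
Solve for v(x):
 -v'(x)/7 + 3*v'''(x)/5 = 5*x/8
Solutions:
 v(x) = C1 + C2*exp(-sqrt(105)*x/21) + C3*exp(sqrt(105)*x/21) - 35*x^2/16


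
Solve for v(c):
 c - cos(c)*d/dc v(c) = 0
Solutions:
 v(c) = C1 + Integral(c/cos(c), c)


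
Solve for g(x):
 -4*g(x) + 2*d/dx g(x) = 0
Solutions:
 g(x) = C1*exp(2*x)


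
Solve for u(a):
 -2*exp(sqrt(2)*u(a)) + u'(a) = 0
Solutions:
 u(a) = sqrt(2)*(2*log(-1/(C1 + 2*a)) - log(2))/4


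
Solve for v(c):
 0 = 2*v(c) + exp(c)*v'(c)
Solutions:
 v(c) = C1*exp(2*exp(-c))


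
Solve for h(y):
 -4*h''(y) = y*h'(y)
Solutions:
 h(y) = C1 + C2*erf(sqrt(2)*y/4)


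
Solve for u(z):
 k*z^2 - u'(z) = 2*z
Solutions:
 u(z) = C1 + k*z^3/3 - z^2


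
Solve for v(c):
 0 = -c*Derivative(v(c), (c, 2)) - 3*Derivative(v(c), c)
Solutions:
 v(c) = C1 + C2/c^2


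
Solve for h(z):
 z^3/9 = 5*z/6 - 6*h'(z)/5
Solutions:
 h(z) = C1 - 5*z^4/216 + 25*z^2/72


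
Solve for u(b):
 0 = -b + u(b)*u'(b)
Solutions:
 u(b) = -sqrt(C1 + b^2)
 u(b) = sqrt(C1 + b^2)


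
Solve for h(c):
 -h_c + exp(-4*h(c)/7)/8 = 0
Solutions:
 h(c) = 7*log(-I*(C1 + c/14)^(1/4))
 h(c) = 7*log(I*(C1 + c/14)^(1/4))
 h(c) = 7*log(-(C1 + c/14)^(1/4))
 h(c) = 7*log(C1 + c/14)/4


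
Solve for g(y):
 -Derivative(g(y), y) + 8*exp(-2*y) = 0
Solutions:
 g(y) = C1 - 4*exp(-2*y)


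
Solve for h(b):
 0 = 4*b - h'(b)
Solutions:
 h(b) = C1 + 2*b^2


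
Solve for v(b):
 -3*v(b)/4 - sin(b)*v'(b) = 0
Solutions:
 v(b) = C1*(cos(b) + 1)^(3/8)/(cos(b) - 1)^(3/8)


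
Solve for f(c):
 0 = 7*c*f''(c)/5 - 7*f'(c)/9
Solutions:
 f(c) = C1 + C2*c^(14/9)


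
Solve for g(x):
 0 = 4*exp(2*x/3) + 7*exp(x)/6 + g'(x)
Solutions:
 g(x) = C1 - 6*exp(2*x/3) - 7*exp(x)/6


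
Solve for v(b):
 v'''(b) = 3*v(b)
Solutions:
 v(b) = C3*exp(3^(1/3)*b) + (C1*sin(3^(5/6)*b/2) + C2*cos(3^(5/6)*b/2))*exp(-3^(1/3)*b/2)


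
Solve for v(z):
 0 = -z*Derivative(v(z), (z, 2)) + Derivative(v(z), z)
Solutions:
 v(z) = C1 + C2*z^2


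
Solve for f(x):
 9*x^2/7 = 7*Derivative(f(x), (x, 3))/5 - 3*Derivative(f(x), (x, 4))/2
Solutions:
 f(x) = C1 + C2*x + C3*x^2 + C4*exp(14*x/15) + 3*x^5/196 + 225*x^4/2744 + 3375*x^3/9604


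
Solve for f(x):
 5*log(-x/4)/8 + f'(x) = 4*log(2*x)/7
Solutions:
 f(x) = C1 - 3*x*log(x)/56 + x*(3 + 102*log(2) - 35*I*pi)/56


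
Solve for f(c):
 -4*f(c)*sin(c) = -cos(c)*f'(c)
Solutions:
 f(c) = C1/cos(c)^4


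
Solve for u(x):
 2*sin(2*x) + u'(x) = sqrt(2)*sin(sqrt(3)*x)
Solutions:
 u(x) = C1 + cos(2*x) - sqrt(6)*cos(sqrt(3)*x)/3


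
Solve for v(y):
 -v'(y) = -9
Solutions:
 v(y) = C1 + 9*y


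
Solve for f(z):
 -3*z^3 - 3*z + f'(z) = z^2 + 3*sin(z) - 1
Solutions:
 f(z) = C1 + 3*z^4/4 + z^3/3 + 3*z^2/2 - z - 3*cos(z)


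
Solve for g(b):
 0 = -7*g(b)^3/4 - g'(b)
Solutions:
 g(b) = -sqrt(2)*sqrt(-1/(C1 - 7*b))
 g(b) = sqrt(2)*sqrt(-1/(C1 - 7*b))


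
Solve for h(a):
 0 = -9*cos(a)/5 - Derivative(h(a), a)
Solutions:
 h(a) = C1 - 9*sin(a)/5


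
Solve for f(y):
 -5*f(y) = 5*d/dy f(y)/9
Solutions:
 f(y) = C1*exp(-9*y)


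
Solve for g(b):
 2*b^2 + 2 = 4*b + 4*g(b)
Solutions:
 g(b) = b^2/2 - b + 1/2


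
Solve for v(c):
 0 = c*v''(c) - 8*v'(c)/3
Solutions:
 v(c) = C1 + C2*c^(11/3)


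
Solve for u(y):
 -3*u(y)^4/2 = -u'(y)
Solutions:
 u(y) = 2^(1/3)*(-1/(C1 + 9*y))^(1/3)
 u(y) = 2^(1/3)*(-1/(C1 + 3*y))^(1/3)*(-3^(2/3) - 3*3^(1/6)*I)/6
 u(y) = 2^(1/3)*(-1/(C1 + 3*y))^(1/3)*(-3^(2/3) + 3*3^(1/6)*I)/6


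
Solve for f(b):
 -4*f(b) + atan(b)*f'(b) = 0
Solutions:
 f(b) = C1*exp(4*Integral(1/atan(b), b))


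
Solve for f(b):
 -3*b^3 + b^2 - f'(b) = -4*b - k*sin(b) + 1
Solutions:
 f(b) = C1 - 3*b^4/4 + b^3/3 + 2*b^2 - b - k*cos(b)


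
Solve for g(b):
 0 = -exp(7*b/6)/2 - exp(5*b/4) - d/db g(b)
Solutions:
 g(b) = C1 - 3*exp(7*b/6)/7 - 4*exp(5*b/4)/5


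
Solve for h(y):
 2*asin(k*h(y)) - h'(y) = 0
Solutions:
 Integral(1/asin(_y*k), (_y, h(y))) = C1 + 2*y


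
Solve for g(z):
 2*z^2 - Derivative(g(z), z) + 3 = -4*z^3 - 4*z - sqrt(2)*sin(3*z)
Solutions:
 g(z) = C1 + z^4 + 2*z^3/3 + 2*z^2 + 3*z - sqrt(2)*cos(3*z)/3


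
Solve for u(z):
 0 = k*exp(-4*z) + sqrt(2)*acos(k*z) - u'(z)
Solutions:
 u(z) = C1 - Piecewise((k*exp(-4*z)/4 - sqrt(2)*z*acos(k*z) + sqrt(2)*sqrt(-k^2*z^2 + 1)/k, Ne(k, 0)), (-sqrt(2)*pi*z/2, True))


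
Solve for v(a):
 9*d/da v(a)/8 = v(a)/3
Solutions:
 v(a) = C1*exp(8*a/27)


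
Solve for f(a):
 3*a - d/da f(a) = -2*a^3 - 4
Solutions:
 f(a) = C1 + a^4/2 + 3*a^2/2 + 4*a


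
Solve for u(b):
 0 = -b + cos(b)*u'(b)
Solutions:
 u(b) = C1 + Integral(b/cos(b), b)


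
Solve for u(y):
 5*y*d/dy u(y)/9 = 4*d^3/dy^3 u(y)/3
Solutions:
 u(y) = C1 + Integral(C2*airyai(90^(1/3)*y/6) + C3*airybi(90^(1/3)*y/6), y)


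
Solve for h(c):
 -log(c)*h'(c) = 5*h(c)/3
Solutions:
 h(c) = C1*exp(-5*li(c)/3)


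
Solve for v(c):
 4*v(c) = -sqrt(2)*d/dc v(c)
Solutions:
 v(c) = C1*exp(-2*sqrt(2)*c)


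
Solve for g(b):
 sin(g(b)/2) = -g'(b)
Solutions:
 g(b) = -2*acos((-C1 - exp(b))/(C1 - exp(b))) + 4*pi
 g(b) = 2*acos((-C1 - exp(b))/(C1 - exp(b)))


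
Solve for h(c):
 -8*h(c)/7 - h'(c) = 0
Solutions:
 h(c) = C1*exp(-8*c/7)


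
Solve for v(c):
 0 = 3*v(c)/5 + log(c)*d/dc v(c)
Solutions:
 v(c) = C1*exp(-3*li(c)/5)


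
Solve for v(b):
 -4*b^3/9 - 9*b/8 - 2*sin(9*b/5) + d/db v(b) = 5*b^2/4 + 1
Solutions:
 v(b) = C1 + b^4/9 + 5*b^3/12 + 9*b^2/16 + b - 10*cos(9*b/5)/9


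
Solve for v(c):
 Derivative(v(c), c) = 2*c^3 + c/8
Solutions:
 v(c) = C1 + c^4/2 + c^2/16


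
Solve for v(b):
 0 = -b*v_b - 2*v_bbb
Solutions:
 v(b) = C1 + Integral(C2*airyai(-2^(2/3)*b/2) + C3*airybi(-2^(2/3)*b/2), b)


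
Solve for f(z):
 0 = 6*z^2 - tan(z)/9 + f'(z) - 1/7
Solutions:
 f(z) = C1 - 2*z^3 + z/7 - log(cos(z))/9


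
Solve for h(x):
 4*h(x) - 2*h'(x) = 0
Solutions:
 h(x) = C1*exp(2*x)


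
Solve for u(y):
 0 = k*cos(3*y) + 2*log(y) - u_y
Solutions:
 u(y) = C1 + k*sin(3*y)/3 + 2*y*log(y) - 2*y


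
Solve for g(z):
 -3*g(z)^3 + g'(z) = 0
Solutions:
 g(z) = -sqrt(2)*sqrt(-1/(C1 + 3*z))/2
 g(z) = sqrt(2)*sqrt(-1/(C1 + 3*z))/2


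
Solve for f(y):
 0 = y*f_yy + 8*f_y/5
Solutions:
 f(y) = C1 + C2/y^(3/5)


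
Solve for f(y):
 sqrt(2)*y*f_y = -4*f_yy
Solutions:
 f(y) = C1 + C2*erf(2^(3/4)*y/4)


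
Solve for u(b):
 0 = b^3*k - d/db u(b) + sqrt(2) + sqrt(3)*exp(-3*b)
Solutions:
 u(b) = C1 + b^4*k/4 + sqrt(2)*b - sqrt(3)*exp(-3*b)/3


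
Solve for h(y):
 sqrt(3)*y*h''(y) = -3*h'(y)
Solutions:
 h(y) = C1 + C2*y^(1 - sqrt(3))


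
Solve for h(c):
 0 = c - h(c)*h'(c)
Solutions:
 h(c) = -sqrt(C1 + c^2)
 h(c) = sqrt(C1 + c^2)


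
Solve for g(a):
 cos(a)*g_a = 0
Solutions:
 g(a) = C1


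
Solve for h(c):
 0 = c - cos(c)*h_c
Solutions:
 h(c) = C1 + Integral(c/cos(c), c)


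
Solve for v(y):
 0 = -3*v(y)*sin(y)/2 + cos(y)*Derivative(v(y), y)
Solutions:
 v(y) = C1/cos(y)^(3/2)


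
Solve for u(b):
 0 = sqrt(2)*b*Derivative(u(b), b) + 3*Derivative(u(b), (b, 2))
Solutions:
 u(b) = C1 + C2*erf(2^(3/4)*sqrt(3)*b/6)


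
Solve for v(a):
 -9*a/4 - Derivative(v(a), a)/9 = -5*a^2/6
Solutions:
 v(a) = C1 + 5*a^3/2 - 81*a^2/8


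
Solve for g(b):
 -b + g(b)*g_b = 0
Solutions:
 g(b) = -sqrt(C1 + b^2)
 g(b) = sqrt(C1 + b^2)


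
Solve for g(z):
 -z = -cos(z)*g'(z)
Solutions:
 g(z) = C1 + Integral(z/cos(z), z)


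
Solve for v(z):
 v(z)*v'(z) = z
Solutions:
 v(z) = -sqrt(C1 + z^2)
 v(z) = sqrt(C1 + z^2)


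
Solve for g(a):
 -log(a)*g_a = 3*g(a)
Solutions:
 g(a) = C1*exp(-3*li(a))


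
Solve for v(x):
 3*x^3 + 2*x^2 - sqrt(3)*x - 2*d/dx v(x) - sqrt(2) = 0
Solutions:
 v(x) = C1 + 3*x^4/8 + x^3/3 - sqrt(3)*x^2/4 - sqrt(2)*x/2


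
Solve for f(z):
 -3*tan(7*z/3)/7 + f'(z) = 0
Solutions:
 f(z) = C1 - 9*log(cos(7*z/3))/49


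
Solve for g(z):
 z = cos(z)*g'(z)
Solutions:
 g(z) = C1 + Integral(z/cos(z), z)


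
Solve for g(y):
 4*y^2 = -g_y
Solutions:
 g(y) = C1 - 4*y^3/3


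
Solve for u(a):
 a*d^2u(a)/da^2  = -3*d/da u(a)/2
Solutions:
 u(a) = C1 + C2/sqrt(a)


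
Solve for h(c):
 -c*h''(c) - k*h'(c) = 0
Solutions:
 h(c) = C1 + c^(1 - re(k))*(C2*sin(log(c)*Abs(im(k))) + C3*cos(log(c)*im(k)))


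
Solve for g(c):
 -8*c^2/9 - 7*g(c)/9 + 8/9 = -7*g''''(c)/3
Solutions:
 g(c) = C1*exp(-3^(3/4)*c/3) + C2*exp(3^(3/4)*c/3) + C3*sin(3^(3/4)*c/3) + C4*cos(3^(3/4)*c/3) - 8*c^2/7 + 8/7


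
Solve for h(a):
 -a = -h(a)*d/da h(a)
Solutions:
 h(a) = -sqrt(C1 + a^2)
 h(a) = sqrt(C1 + a^2)


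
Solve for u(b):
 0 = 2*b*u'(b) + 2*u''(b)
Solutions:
 u(b) = C1 + C2*erf(sqrt(2)*b/2)


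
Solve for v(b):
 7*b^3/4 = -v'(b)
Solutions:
 v(b) = C1 - 7*b^4/16


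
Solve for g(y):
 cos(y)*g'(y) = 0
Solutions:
 g(y) = C1


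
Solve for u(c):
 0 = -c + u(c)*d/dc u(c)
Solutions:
 u(c) = -sqrt(C1 + c^2)
 u(c) = sqrt(C1 + c^2)


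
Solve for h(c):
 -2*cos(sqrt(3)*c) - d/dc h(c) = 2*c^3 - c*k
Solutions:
 h(c) = C1 - c^4/2 + c^2*k/2 - 2*sqrt(3)*sin(sqrt(3)*c)/3


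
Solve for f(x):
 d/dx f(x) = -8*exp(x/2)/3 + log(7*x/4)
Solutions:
 f(x) = C1 + x*log(x) + x*(-2*log(2) - 1 + log(7)) - 16*exp(x/2)/3


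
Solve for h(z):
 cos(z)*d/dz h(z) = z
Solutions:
 h(z) = C1 + Integral(z/cos(z), z)


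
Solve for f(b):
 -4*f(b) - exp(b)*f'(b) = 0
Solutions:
 f(b) = C1*exp(4*exp(-b))


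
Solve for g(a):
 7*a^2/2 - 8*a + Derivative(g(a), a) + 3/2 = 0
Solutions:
 g(a) = C1 - 7*a^3/6 + 4*a^2 - 3*a/2


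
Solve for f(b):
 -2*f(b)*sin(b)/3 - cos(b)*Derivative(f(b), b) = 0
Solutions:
 f(b) = C1*cos(b)^(2/3)


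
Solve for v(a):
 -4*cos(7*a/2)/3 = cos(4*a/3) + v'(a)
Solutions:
 v(a) = C1 - 3*sin(4*a/3)/4 - 8*sin(7*a/2)/21


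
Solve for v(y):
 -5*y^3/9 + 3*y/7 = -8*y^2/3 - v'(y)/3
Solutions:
 v(y) = C1 + 5*y^4/12 - 8*y^3/3 - 9*y^2/14


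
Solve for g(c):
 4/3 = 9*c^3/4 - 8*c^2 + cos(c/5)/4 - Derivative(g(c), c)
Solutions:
 g(c) = C1 + 9*c^4/16 - 8*c^3/3 - 4*c/3 + 5*sin(c/5)/4


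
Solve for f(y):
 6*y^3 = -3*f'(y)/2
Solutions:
 f(y) = C1 - y^4


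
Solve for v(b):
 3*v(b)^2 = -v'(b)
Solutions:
 v(b) = 1/(C1 + 3*b)


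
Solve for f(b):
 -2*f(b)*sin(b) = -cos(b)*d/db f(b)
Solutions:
 f(b) = C1/cos(b)^2


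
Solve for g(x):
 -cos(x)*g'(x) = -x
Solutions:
 g(x) = C1 + Integral(x/cos(x), x)


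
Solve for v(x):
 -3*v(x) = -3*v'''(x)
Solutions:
 v(x) = C3*exp(x) + (C1*sin(sqrt(3)*x/2) + C2*cos(sqrt(3)*x/2))*exp(-x/2)


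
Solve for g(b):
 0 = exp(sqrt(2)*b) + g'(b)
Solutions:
 g(b) = C1 - sqrt(2)*exp(sqrt(2)*b)/2


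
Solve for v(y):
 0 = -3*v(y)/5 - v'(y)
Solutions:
 v(y) = C1*exp(-3*y/5)


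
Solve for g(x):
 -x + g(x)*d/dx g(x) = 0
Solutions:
 g(x) = -sqrt(C1 + x^2)
 g(x) = sqrt(C1 + x^2)


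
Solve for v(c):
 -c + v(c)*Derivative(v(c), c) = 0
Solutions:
 v(c) = -sqrt(C1 + c^2)
 v(c) = sqrt(C1 + c^2)


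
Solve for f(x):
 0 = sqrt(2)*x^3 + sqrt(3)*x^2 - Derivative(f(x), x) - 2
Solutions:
 f(x) = C1 + sqrt(2)*x^4/4 + sqrt(3)*x^3/3 - 2*x


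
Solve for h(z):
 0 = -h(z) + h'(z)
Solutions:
 h(z) = C1*exp(z)


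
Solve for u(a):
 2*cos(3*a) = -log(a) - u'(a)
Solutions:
 u(a) = C1 - a*log(a) + a - 2*sin(3*a)/3


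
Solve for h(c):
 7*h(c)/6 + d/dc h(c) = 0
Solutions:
 h(c) = C1*exp(-7*c/6)


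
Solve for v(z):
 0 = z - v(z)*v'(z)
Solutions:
 v(z) = -sqrt(C1 + z^2)
 v(z) = sqrt(C1 + z^2)


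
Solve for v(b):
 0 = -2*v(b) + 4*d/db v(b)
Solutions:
 v(b) = C1*exp(b/2)


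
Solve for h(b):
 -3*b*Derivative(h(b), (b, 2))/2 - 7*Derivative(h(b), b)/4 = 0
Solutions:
 h(b) = C1 + C2/b^(1/6)


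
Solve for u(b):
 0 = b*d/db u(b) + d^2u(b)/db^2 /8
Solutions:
 u(b) = C1 + C2*erf(2*b)


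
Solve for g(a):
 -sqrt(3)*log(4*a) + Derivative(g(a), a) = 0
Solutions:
 g(a) = C1 + sqrt(3)*a*log(a) - sqrt(3)*a + 2*sqrt(3)*a*log(2)


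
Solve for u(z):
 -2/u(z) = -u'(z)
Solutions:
 u(z) = -sqrt(C1 + 4*z)
 u(z) = sqrt(C1 + 4*z)


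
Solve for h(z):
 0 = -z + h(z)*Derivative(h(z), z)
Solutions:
 h(z) = -sqrt(C1 + z^2)
 h(z) = sqrt(C1 + z^2)


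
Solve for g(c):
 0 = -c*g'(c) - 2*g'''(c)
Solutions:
 g(c) = C1 + Integral(C2*airyai(-2^(2/3)*c/2) + C3*airybi(-2^(2/3)*c/2), c)


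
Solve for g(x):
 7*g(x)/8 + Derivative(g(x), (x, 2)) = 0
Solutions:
 g(x) = C1*sin(sqrt(14)*x/4) + C2*cos(sqrt(14)*x/4)


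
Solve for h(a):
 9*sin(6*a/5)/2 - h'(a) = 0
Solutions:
 h(a) = C1 - 15*cos(6*a/5)/4


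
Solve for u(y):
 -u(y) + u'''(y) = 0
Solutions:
 u(y) = C3*exp(y) + (C1*sin(sqrt(3)*y/2) + C2*cos(sqrt(3)*y/2))*exp(-y/2)


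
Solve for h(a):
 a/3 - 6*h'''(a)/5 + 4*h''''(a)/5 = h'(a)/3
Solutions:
 h(a) = C1 + C2*exp(a*(-3^(2/3)*(sqrt(55) + 8)^(1/3) - 3*3^(1/3)/(sqrt(55) + 8)^(1/3) + 6)/12)*sin(3^(1/6)*a*(-(sqrt(55) + 8)^(1/3) + 3^(2/3)/(sqrt(55) + 8)^(1/3))/4) + C3*exp(a*(-3^(2/3)*(sqrt(55) + 8)^(1/3) - 3*3^(1/3)/(sqrt(55) + 8)^(1/3) + 6)/12)*cos(3^(1/6)*a*(-(sqrt(55) + 8)^(1/3) + 3^(2/3)/(sqrt(55) + 8)^(1/3))/4) + C4*exp(a*(3*3^(1/3)/(sqrt(55) + 8)^(1/3) + 3 + 3^(2/3)*(sqrt(55) + 8)^(1/3))/6) + a^2/2


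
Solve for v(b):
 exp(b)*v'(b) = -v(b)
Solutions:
 v(b) = C1*exp(exp(-b))


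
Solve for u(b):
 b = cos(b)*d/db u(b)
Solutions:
 u(b) = C1 + Integral(b/cos(b), b)


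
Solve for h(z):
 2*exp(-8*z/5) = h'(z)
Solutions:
 h(z) = C1 - 5*exp(-8*z/5)/4


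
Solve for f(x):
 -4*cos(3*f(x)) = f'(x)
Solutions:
 f(x) = -asin((C1 + exp(24*x))/(C1 - exp(24*x)))/3 + pi/3
 f(x) = asin((C1 + exp(24*x))/(C1 - exp(24*x)))/3


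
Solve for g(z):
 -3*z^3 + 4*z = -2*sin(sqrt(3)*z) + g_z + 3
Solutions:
 g(z) = C1 - 3*z^4/4 + 2*z^2 - 3*z - 2*sqrt(3)*cos(sqrt(3)*z)/3


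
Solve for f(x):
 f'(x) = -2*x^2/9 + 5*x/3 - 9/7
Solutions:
 f(x) = C1 - 2*x^3/27 + 5*x^2/6 - 9*x/7


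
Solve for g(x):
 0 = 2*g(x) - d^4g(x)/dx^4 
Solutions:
 g(x) = C1*exp(-2^(1/4)*x) + C2*exp(2^(1/4)*x) + C3*sin(2^(1/4)*x) + C4*cos(2^(1/4)*x)


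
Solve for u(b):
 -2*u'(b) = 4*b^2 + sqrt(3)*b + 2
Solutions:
 u(b) = C1 - 2*b^3/3 - sqrt(3)*b^2/4 - b


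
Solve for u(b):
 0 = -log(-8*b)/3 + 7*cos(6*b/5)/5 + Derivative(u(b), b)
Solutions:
 u(b) = C1 + b*log(-b)/3 - b/3 + b*log(2) - 7*sin(6*b/5)/6


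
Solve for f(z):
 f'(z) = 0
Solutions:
 f(z) = C1


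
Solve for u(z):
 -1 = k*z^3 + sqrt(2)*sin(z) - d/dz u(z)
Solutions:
 u(z) = C1 + k*z^4/4 + z - sqrt(2)*cos(z)


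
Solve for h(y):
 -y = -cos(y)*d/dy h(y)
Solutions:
 h(y) = C1 + Integral(y/cos(y), y)


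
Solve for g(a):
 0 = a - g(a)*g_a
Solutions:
 g(a) = -sqrt(C1 + a^2)
 g(a) = sqrt(C1 + a^2)


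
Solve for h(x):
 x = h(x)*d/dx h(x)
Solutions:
 h(x) = -sqrt(C1 + x^2)
 h(x) = sqrt(C1 + x^2)


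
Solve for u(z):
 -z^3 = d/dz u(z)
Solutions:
 u(z) = C1 - z^4/4


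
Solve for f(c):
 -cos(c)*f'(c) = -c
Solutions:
 f(c) = C1 + Integral(c/cos(c), c)


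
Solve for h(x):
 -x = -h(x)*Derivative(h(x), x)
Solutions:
 h(x) = -sqrt(C1 + x^2)
 h(x) = sqrt(C1 + x^2)


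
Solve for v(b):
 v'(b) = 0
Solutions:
 v(b) = C1


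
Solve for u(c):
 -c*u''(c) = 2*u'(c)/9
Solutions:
 u(c) = C1 + C2*c^(7/9)


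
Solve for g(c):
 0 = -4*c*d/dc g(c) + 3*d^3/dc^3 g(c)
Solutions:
 g(c) = C1 + Integral(C2*airyai(6^(2/3)*c/3) + C3*airybi(6^(2/3)*c/3), c)


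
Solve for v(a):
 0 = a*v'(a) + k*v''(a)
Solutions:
 v(a) = C1 + C2*sqrt(k)*erf(sqrt(2)*a*sqrt(1/k)/2)


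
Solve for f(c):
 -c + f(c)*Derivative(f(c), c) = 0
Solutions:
 f(c) = -sqrt(C1 + c^2)
 f(c) = sqrt(C1 + c^2)


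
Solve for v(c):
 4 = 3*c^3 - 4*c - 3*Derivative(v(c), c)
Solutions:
 v(c) = C1 + c^4/4 - 2*c^2/3 - 4*c/3


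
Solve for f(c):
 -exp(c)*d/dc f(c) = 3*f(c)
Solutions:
 f(c) = C1*exp(3*exp(-c))


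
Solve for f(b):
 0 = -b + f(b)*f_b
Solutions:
 f(b) = -sqrt(C1 + b^2)
 f(b) = sqrt(C1 + b^2)


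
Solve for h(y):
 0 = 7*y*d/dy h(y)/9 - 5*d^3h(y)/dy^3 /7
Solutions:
 h(y) = C1 + Integral(C2*airyai(7^(2/3)*75^(1/3)*y/15) + C3*airybi(7^(2/3)*75^(1/3)*y/15), y)


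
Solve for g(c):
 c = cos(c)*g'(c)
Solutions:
 g(c) = C1 + Integral(c/cos(c), c)


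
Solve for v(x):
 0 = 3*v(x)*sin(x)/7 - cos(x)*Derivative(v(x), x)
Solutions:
 v(x) = C1/cos(x)^(3/7)


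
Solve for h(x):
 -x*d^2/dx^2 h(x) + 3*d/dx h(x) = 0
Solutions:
 h(x) = C1 + C2*x^4


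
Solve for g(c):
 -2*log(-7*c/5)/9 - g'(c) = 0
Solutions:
 g(c) = C1 - 2*c*log(-c)/9 + 2*c*(-log(7) + 1 + log(5))/9


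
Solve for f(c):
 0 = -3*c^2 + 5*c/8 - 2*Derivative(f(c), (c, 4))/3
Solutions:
 f(c) = C1 + C2*c + C3*c^2 + C4*c^3 - c^6/80 + c^5/128


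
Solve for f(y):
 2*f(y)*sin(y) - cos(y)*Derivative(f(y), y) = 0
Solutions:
 f(y) = C1/cos(y)^2


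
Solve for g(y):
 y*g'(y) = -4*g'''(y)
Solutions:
 g(y) = C1 + Integral(C2*airyai(-2^(1/3)*y/2) + C3*airybi(-2^(1/3)*y/2), y)


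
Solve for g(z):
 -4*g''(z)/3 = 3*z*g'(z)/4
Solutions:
 g(z) = C1 + C2*erf(3*sqrt(2)*z/8)


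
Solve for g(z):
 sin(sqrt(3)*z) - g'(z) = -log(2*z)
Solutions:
 g(z) = C1 + z*log(z) - z + z*log(2) - sqrt(3)*cos(sqrt(3)*z)/3


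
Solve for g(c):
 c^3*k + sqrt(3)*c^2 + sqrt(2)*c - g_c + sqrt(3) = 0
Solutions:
 g(c) = C1 + c^4*k/4 + sqrt(3)*c^3/3 + sqrt(2)*c^2/2 + sqrt(3)*c


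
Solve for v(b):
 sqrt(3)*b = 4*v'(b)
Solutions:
 v(b) = C1 + sqrt(3)*b^2/8


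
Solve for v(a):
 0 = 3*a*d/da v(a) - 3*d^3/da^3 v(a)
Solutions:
 v(a) = C1 + Integral(C2*airyai(a) + C3*airybi(a), a)


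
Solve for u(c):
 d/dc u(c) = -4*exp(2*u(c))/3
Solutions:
 u(c) = log(-sqrt(1/(C1 + 4*c))) - log(2) + log(6)/2
 u(c) = log(1/(C1 + 4*c))/2 - log(2) + log(6)/2


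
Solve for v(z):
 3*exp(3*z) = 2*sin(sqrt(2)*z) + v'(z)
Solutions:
 v(z) = C1 + exp(3*z) + sqrt(2)*cos(sqrt(2)*z)


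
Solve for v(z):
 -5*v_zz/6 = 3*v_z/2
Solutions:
 v(z) = C1 + C2*exp(-9*z/5)


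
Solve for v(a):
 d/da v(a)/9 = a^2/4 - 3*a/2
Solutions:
 v(a) = C1 + 3*a^3/4 - 27*a^2/4


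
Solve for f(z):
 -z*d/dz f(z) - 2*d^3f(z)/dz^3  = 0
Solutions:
 f(z) = C1 + Integral(C2*airyai(-2^(2/3)*z/2) + C3*airybi(-2^(2/3)*z/2), z)


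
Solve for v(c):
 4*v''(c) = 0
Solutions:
 v(c) = C1 + C2*c


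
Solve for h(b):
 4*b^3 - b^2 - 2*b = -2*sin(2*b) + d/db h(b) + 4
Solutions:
 h(b) = C1 + b^4 - b^3/3 - b^2 - 4*b - cos(2*b)


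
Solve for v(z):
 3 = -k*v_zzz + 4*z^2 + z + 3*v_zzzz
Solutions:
 v(z) = C1 + C2*z + C3*z^2 + C4*exp(k*z/3) + z^5/(15*k) + z^4*(1/24 + 1/k)/k + z^3*(-1/2 + 1/(2*k) + 12/k^2)/k


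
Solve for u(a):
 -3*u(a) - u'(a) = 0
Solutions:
 u(a) = C1*exp(-3*a)


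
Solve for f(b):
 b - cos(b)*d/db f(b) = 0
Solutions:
 f(b) = C1 + Integral(b/cos(b), b)


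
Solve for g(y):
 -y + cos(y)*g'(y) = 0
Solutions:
 g(y) = C1 + Integral(y/cos(y), y)


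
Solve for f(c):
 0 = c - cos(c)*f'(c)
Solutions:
 f(c) = C1 + Integral(c/cos(c), c)


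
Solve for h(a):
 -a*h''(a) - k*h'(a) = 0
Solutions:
 h(a) = C1 + a^(1 - re(k))*(C2*sin(log(a)*Abs(im(k))) + C3*cos(log(a)*im(k)))


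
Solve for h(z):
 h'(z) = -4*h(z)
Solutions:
 h(z) = C1*exp(-4*z)


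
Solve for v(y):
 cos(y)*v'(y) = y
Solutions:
 v(y) = C1 + Integral(y/cos(y), y)


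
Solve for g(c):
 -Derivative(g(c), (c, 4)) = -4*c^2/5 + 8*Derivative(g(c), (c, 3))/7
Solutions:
 g(c) = C1 + C2*c + C3*c^2 + C4*exp(-8*c/7) + 7*c^5/600 - 49*c^4/960 + 343*c^3/1920


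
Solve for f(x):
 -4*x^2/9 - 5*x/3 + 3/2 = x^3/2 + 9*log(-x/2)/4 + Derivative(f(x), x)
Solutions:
 f(x) = C1 - x^4/8 - 4*x^3/27 - 5*x^2/6 - 9*x*log(-x)/4 + 3*x*(3*log(2) + 5)/4


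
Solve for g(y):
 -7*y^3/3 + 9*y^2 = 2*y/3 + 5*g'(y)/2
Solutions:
 g(y) = C1 - 7*y^4/30 + 6*y^3/5 - 2*y^2/15


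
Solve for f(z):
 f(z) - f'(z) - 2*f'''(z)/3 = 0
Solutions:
 f(z) = C1*exp(2^(1/3)*z*(-(3 + sqrt(11))^(1/3) + 2^(1/3)/(3 + sqrt(11))^(1/3))/4)*sin(2^(1/3)*sqrt(3)*z*(2^(1/3)/(3 + sqrt(11))^(1/3) + (3 + sqrt(11))^(1/3))/4) + C2*exp(2^(1/3)*z*(-(3 + sqrt(11))^(1/3) + 2^(1/3)/(3 + sqrt(11))^(1/3))/4)*cos(2^(1/3)*sqrt(3)*z*(2^(1/3)/(3 + sqrt(11))^(1/3) + (3 + sqrt(11))^(1/3))/4) + C3*exp(-2^(1/3)*z*(-(3 + sqrt(11))^(1/3) + 2^(1/3)/(3 + sqrt(11))^(1/3))/2)


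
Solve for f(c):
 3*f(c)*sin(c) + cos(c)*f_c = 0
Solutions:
 f(c) = C1*cos(c)^3


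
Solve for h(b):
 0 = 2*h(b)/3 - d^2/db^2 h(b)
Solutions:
 h(b) = C1*exp(-sqrt(6)*b/3) + C2*exp(sqrt(6)*b/3)


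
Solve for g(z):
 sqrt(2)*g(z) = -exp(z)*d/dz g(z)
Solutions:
 g(z) = C1*exp(sqrt(2)*exp(-z))


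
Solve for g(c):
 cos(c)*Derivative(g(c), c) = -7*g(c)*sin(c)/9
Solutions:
 g(c) = C1*cos(c)^(7/9)


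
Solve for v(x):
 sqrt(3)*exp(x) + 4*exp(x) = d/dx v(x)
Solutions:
 v(x) = C1 + sqrt(3)*exp(x) + 4*exp(x)


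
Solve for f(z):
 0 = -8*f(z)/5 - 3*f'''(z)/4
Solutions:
 f(z) = C3*exp(-2*30^(2/3)*z/15) + (C1*sin(10^(2/3)*3^(1/6)*z/5) + C2*cos(10^(2/3)*3^(1/6)*z/5))*exp(30^(2/3)*z/15)


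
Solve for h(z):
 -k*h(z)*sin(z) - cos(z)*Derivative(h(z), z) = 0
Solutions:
 h(z) = C1*exp(k*log(cos(z)))


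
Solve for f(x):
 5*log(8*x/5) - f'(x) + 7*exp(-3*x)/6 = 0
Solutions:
 f(x) = C1 + 5*x*log(x) + 5*x*(-log(5) - 1 + 3*log(2)) - 7*exp(-3*x)/18


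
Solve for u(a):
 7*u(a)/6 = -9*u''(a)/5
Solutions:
 u(a) = C1*sin(sqrt(210)*a/18) + C2*cos(sqrt(210)*a/18)


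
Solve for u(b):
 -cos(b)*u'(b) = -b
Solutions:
 u(b) = C1 + Integral(b/cos(b), b)


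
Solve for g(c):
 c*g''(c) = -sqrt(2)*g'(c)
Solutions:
 g(c) = C1 + C2*c^(1 - sqrt(2))


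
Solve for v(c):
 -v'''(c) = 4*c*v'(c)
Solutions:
 v(c) = C1 + Integral(C2*airyai(-2^(2/3)*c) + C3*airybi(-2^(2/3)*c), c)


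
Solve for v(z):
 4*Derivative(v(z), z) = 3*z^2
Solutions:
 v(z) = C1 + z^3/4


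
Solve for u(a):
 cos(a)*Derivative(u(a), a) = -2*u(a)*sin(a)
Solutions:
 u(a) = C1*cos(a)^2


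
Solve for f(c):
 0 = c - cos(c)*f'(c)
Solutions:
 f(c) = C1 + Integral(c/cos(c), c)


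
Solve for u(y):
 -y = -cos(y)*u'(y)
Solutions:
 u(y) = C1 + Integral(y/cos(y), y)


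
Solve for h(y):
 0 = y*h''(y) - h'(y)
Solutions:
 h(y) = C1 + C2*y^2


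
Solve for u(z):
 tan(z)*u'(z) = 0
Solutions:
 u(z) = C1


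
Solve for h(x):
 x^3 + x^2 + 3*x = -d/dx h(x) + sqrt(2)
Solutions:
 h(x) = C1 - x^4/4 - x^3/3 - 3*x^2/2 + sqrt(2)*x


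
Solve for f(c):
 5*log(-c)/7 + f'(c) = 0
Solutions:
 f(c) = C1 - 5*c*log(-c)/7 + 5*c/7


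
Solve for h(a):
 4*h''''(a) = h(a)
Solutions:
 h(a) = C1*exp(-sqrt(2)*a/2) + C2*exp(sqrt(2)*a/2) + C3*sin(sqrt(2)*a/2) + C4*cos(sqrt(2)*a/2)


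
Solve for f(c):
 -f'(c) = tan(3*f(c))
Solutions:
 f(c) = -asin(C1*exp(-3*c))/3 + pi/3
 f(c) = asin(C1*exp(-3*c))/3


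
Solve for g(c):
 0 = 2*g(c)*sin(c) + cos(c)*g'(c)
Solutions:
 g(c) = C1*cos(c)^2


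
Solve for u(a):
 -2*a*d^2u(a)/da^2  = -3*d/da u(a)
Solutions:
 u(a) = C1 + C2*a^(5/2)


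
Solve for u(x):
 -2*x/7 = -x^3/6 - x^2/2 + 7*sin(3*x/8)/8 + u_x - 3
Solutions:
 u(x) = C1 + x^4/24 + x^3/6 - x^2/7 + 3*x + 7*cos(3*x/8)/3


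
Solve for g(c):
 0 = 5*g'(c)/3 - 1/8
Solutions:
 g(c) = C1 + 3*c/40


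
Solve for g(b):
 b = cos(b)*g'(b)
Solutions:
 g(b) = C1 + Integral(b/cos(b), b)


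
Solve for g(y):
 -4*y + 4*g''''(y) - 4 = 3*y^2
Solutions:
 g(y) = C1 + C2*y + C3*y^2 + C4*y^3 + y^6/480 + y^5/120 + y^4/24


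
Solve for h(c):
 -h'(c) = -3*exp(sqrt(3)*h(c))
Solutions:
 h(c) = sqrt(3)*(2*log(-1/(C1 + 3*c)) - log(3))/6


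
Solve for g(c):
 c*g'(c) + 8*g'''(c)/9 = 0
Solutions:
 g(c) = C1 + Integral(C2*airyai(-3^(2/3)*c/2) + C3*airybi(-3^(2/3)*c/2), c)


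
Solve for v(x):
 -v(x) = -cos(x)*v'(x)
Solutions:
 v(x) = C1*sqrt(sin(x) + 1)/sqrt(sin(x) - 1)


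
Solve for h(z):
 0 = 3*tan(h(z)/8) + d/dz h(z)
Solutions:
 h(z) = -8*asin(C1*exp(-3*z/8)) + 8*pi
 h(z) = 8*asin(C1*exp(-3*z/8))


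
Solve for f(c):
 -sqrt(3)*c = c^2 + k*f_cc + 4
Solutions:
 f(c) = C1 + C2*c - c^4/(12*k) - sqrt(3)*c^3/(6*k) - 2*c^2/k


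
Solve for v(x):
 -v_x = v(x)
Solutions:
 v(x) = C1*exp(-x)


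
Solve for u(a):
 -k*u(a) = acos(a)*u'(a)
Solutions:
 u(a) = C1*exp(-k*Integral(1/acos(a), a))


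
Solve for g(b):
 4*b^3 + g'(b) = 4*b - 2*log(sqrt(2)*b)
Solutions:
 g(b) = C1 - b^4 + 2*b^2 - 2*b*log(b) - b*log(2) + 2*b


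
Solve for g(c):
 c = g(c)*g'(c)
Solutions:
 g(c) = -sqrt(C1 + c^2)
 g(c) = sqrt(C1 + c^2)


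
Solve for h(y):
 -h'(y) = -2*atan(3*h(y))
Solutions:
 Integral(1/atan(3*_y), (_y, h(y))) = C1 + 2*y


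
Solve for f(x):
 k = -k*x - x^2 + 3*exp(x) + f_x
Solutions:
 f(x) = C1 + k*x^2/2 + k*x + x^3/3 - 3*exp(x)


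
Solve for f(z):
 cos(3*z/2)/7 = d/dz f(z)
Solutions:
 f(z) = C1 + 2*sin(3*z/2)/21


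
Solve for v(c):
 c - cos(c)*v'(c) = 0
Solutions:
 v(c) = C1 + Integral(c/cos(c), c)


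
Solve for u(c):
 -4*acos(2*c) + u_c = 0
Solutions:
 u(c) = C1 + 4*c*acos(2*c) - 2*sqrt(1 - 4*c^2)


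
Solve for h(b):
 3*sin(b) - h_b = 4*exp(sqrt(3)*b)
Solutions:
 h(b) = C1 - 4*sqrt(3)*exp(sqrt(3)*b)/3 - 3*cos(b)


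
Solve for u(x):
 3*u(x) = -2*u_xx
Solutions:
 u(x) = C1*sin(sqrt(6)*x/2) + C2*cos(sqrt(6)*x/2)


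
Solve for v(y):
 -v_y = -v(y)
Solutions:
 v(y) = C1*exp(y)


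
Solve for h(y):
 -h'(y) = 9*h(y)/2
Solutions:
 h(y) = C1*exp(-9*y/2)


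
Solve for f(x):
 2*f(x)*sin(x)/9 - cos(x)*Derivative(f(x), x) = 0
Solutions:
 f(x) = C1/cos(x)^(2/9)


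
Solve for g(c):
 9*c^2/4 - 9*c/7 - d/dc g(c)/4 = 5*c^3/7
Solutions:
 g(c) = C1 - 5*c^4/7 + 3*c^3 - 18*c^2/7


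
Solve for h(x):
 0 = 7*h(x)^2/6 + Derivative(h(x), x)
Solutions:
 h(x) = 6/(C1 + 7*x)


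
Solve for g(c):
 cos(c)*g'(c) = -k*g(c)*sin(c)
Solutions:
 g(c) = C1*exp(k*log(cos(c)))


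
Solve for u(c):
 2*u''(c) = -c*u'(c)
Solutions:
 u(c) = C1 + C2*erf(c/2)


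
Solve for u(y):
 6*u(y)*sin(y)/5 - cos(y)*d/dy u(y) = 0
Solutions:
 u(y) = C1/cos(y)^(6/5)


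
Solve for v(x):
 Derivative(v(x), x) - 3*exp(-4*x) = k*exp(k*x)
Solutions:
 v(x) = C1 + exp(k*x) - 3*exp(-4*x)/4


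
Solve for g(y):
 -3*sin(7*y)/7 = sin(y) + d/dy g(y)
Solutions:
 g(y) = C1 + cos(y) + 3*cos(7*y)/49


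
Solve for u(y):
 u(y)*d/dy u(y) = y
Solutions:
 u(y) = -sqrt(C1 + y^2)
 u(y) = sqrt(C1 + y^2)


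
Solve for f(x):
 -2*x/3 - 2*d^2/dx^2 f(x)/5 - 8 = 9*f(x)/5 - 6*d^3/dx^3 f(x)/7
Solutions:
 f(x) = C1*exp(x*(-14^(1/3)*(135*sqrt(165201) + 54871)^(1/3) - 14*14^(2/3)/(135*sqrt(165201) + 54871)^(1/3) + 28)/180)*sin(14^(1/3)*sqrt(3)*x*(-(135*sqrt(165201) + 54871)^(1/3) + 14*14^(1/3)/(135*sqrt(165201) + 54871)^(1/3))/180) + C2*exp(x*(-14^(1/3)*(135*sqrt(165201) + 54871)^(1/3) - 14*14^(2/3)/(135*sqrt(165201) + 54871)^(1/3) + 28)/180)*cos(14^(1/3)*sqrt(3)*x*(-(135*sqrt(165201) + 54871)^(1/3) + 14*14^(1/3)/(135*sqrt(165201) + 54871)^(1/3))/180) + C3*exp(x*(14*14^(2/3)/(135*sqrt(165201) + 54871)^(1/3) + 14 + 14^(1/3)*(135*sqrt(165201) + 54871)^(1/3))/90) - 10*x/27 - 40/9


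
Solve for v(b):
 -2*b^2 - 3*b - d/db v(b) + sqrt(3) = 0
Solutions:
 v(b) = C1 - 2*b^3/3 - 3*b^2/2 + sqrt(3)*b


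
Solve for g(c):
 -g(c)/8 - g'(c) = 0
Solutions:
 g(c) = C1*exp(-c/8)


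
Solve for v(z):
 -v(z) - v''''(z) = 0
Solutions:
 v(z) = (C1*sin(sqrt(2)*z/2) + C2*cos(sqrt(2)*z/2))*exp(-sqrt(2)*z/2) + (C3*sin(sqrt(2)*z/2) + C4*cos(sqrt(2)*z/2))*exp(sqrt(2)*z/2)


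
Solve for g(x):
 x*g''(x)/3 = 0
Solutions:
 g(x) = C1 + C2*x


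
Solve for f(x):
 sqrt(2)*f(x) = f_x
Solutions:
 f(x) = C1*exp(sqrt(2)*x)


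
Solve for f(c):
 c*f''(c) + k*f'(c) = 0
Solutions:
 f(c) = C1 + c^(1 - re(k))*(C2*sin(log(c)*Abs(im(k))) + C3*cos(log(c)*im(k)))


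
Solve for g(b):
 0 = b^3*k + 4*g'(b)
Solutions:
 g(b) = C1 - b^4*k/16


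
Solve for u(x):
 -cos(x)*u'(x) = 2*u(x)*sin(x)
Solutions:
 u(x) = C1*cos(x)^2


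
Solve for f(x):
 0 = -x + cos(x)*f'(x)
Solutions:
 f(x) = C1 + Integral(x/cos(x), x)


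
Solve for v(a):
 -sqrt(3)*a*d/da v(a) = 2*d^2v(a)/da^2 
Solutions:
 v(a) = C1 + C2*erf(3^(1/4)*a/2)


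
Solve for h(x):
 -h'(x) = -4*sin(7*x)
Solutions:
 h(x) = C1 - 4*cos(7*x)/7


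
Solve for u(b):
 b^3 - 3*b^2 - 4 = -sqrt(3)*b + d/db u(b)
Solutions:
 u(b) = C1 + b^4/4 - b^3 + sqrt(3)*b^2/2 - 4*b


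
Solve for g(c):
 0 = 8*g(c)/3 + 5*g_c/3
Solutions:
 g(c) = C1*exp(-8*c/5)


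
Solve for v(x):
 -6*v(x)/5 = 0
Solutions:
 v(x) = 0


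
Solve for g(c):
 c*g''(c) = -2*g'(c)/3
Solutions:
 g(c) = C1 + C2*c^(1/3)


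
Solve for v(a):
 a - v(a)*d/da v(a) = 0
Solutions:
 v(a) = -sqrt(C1 + a^2)
 v(a) = sqrt(C1 + a^2)


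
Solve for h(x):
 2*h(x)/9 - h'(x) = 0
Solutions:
 h(x) = C1*exp(2*x/9)


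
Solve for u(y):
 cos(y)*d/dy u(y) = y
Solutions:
 u(y) = C1 + Integral(y/cos(y), y)


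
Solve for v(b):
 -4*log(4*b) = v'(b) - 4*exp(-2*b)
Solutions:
 v(b) = C1 - 4*b*log(b) + 4*b*(1 - 2*log(2)) - 2*exp(-2*b)


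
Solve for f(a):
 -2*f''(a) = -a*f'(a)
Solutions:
 f(a) = C1 + C2*erfi(a/2)


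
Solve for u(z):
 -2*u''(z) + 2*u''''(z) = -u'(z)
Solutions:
 u(z) = C1 + C2*exp(6^(1/3)*z*(2*6^(1/3)/(sqrt(33) + 9)^(1/3) + (sqrt(33) + 9)^(1/3))/12)*sin(2^(1/3)*3^(1/6)*z*(-3^(2/3)*(sqrt(33) + 9)^(1/3) + 6*2^(1/3)/(sqrt(33) + 9)^(1/3))/12) + C3*exp(6^(1/3)*z*(2*6^(1/3)/(sqrt(33) + 9)^(1/3) + (sqrt(33) + 9)^(1/3))/12)*cos(2^(1/3)*3^(1/6)*z*(-3^(2/3)*(sqrt(33) + 9)^(1/3) + 6*2^(1/3)/(sqrt(33) + 9)^(1/3))/12) + C4*exp(-6^(1/3)*z*(2*6^(1/3)/(sqrt(33) + 9)^(1/3) + (sqrt(33) + 9)^(1/3))/6)


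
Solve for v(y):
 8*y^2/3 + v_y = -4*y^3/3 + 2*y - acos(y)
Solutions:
 v(y) = C1 - y^4/3 - 8*y^3/9 + y^2 - y*acos(y) + sqrt(1 - y^2)


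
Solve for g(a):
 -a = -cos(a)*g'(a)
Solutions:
 g(a) = C1 + Integral(a/cos(a), a)


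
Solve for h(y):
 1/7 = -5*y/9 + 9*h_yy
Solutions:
 h(y) = C1 + C2*y + 5*y^3/486 + y^2/126


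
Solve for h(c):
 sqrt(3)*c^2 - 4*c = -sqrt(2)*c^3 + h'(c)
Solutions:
 h(c) = C1 + sqrt(2)*c^4/4 + sqrt(3)*c^3/3 - 2*c^2


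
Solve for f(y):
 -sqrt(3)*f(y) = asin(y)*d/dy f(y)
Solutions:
 f(y) = C1*exp(-sqrt(3)*Integral(1/asin(y), y))


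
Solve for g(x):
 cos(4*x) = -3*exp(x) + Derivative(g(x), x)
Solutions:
 g(x) = C1 + 3*exp(x) + sin(4*x)/4


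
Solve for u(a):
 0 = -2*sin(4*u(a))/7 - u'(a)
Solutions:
 2*a/7 + log(cos(4*u(a)) - 1)/8 - log(cos(4*u(a)) + 1)/8 = C1


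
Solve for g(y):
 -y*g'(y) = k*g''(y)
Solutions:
 g(y) = C1 + C2*sqrt(k)*erf(sqrt(2)*y*sqrt(1/k)/2)


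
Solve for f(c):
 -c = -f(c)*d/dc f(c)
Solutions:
 f(c) = -sqrt(C1 + c^2)
 f(c) = sqrt(C1 + c^2)


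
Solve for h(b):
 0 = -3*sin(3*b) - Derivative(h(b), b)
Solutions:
 h(b) = C1 + cos(3*b)


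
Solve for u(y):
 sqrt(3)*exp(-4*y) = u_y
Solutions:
 u(y) = C1 - sqrt(3)*exp(-4*y)/4


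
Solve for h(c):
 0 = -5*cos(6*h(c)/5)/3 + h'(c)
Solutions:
 -5*c/3 - 5*log(sin(6*h(c)/5) - 1)/12 + 5*log(sin(6*h(c)/5) + 1)/12 = C1


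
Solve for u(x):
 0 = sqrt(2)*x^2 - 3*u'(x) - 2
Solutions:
 u(x) = C1 + sqrt(2)*x^3/9 - 2*x/3


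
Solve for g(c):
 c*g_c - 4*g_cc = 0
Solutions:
 g(c) = C1 + C2*erfi(sqrt(2)*c/4)


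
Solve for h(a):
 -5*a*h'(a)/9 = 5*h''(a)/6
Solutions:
 h(a) = C1 + C2*erf(sqrt(3)*a/3)


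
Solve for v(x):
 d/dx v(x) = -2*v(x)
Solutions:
 v(x) = C1*exp(-2*x)


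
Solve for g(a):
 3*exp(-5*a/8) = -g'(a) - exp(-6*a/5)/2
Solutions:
 g(a) = C1 + 5*exp(-6*a/5)/12 + 24*exp(-5*a/8)/5


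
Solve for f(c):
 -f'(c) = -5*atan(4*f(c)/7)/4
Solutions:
 Integral(1/atan(4*_y/7), (_y, f(c))) = C1 + 5*c/4


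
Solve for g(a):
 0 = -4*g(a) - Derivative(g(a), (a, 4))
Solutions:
 g(a) = (C1*sin(a) + C2*cos(a))*exp(-a) + (C3*sin(a) + C4*cos(a))*exp(a)


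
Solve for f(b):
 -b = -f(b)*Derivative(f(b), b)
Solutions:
 f(b) = -sqrt(C1 + b^2)
 f(b) = sqrt(C1 + b^2)


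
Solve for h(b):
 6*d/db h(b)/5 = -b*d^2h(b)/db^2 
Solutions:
 h(b) = C1 + C2/b^(1/5)


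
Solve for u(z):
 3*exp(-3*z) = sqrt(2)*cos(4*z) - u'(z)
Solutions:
 u(z) = C1 + sqrt(2)*sin(4*z)/4 + exp(-3*z)


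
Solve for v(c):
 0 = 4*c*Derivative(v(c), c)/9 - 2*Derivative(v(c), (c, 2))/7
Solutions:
 v(c) = C1 + C2*erfi(sqrt(7)*c/3)


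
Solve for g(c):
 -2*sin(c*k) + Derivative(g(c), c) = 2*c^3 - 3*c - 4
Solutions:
 g(c) = C1 + c^4/2 - 3*c^2/2 - 4*c - 2*cos(c*k)/k


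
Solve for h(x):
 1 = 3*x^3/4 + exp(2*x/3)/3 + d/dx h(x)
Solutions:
 h(x) = C1 - 3*x^4/16 + x - exp(2*x/3)/2


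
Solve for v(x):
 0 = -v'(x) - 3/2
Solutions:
 v(x) = C1 - 3*x/2


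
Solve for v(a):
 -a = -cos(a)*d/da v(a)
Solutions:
 v(a) = C1 + Integral(a/cos(a), a)


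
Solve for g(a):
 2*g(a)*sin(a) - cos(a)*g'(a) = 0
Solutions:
 g(a) = C1/cos(a)^2


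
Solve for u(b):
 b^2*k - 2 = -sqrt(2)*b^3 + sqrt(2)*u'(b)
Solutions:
 u(b) = C1 + b^4/4 + sqrt(2)*b^3*k/6 - sqrt(2)*b


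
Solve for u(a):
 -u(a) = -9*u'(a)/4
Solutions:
 u(a) = C1*exp(4*a/9)


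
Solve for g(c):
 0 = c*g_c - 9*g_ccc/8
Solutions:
 g(c) = C1 + Integral(C2*airyai(2*3^(1/3)*c/3) + C3*airybi(2*3^(1/3)*c/3), c)


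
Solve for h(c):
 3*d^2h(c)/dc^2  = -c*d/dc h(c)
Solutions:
 h(c) = C1 + C2*erf(sqrt(6)*c/6)


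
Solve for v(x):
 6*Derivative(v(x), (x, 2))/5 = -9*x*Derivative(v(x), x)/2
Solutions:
 v(x) = C1 + C2*erf(sqrt(30)*x/4)


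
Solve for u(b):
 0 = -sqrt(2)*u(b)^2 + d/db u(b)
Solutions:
 u(b) = -1/(C1 + sqrt(2)*b)


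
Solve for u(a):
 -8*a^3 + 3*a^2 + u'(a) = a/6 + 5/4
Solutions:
 u(a) = C1 + 2*a^4 - a^3 + a^2/12 + 5*a/4


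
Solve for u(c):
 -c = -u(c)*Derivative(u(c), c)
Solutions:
 u(c) = -sqrt(C1 + c^2)
 u(c) = sqrt(C1 + c^2)


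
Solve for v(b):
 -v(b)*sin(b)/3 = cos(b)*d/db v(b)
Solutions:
 v(b) = C1*cos(b)^(1/3)


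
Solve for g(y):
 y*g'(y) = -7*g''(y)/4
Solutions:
 g(y) = C1 + C2*erf(sqrt(14)*y/7)


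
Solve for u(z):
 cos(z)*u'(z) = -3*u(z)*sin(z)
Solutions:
 u(z) = C1*cos(z)^3


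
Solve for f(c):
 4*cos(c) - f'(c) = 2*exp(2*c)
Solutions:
 f(c) = C1 - exp(2*c) + 4*sin(c)


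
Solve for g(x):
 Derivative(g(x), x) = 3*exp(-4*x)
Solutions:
 g(x) = C1 - 3*exp(-4*x)/4


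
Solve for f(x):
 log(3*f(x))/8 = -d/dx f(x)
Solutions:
 8*Integral(1/(log(_y) + log(3)), (_y, f(x))) = C1 - x


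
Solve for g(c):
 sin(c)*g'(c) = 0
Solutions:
 g(c) = C1


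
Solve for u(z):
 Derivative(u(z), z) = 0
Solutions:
 u(z) = C1


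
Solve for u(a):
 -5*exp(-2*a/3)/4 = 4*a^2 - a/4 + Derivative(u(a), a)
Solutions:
 u(a) = C1 - 4*a^3/3 + a^2/8 + 15*exp(-2*a/3)/8


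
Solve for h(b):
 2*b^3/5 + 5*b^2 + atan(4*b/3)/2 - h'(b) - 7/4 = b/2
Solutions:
 h(b) = C1 + b^4/10 + 5*b^3/3 - b^2/4 + b*atan(4*b/3)/2 - 7*b/4 - 3*log(16*b^2 + 9)/16


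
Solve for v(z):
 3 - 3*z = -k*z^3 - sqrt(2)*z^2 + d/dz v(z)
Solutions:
 v(z) = C1 + k*z^4/4 + sqrt(2)*z^3/3 - 3*z^2/2 + 3*z


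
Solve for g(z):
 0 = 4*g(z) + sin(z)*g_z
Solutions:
 g(z) = C1*(cos(z)^2 + 2*cos(z) + 1)/(cos(z)^2 - 2*cos(z) + 1)


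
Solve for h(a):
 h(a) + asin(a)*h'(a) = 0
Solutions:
 h(a) = C1*exp(-Integral(1/asin(a), a))


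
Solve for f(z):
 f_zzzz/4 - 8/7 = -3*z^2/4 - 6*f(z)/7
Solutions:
 f(z) = -7*z^2/8 + (C1*sin(6^(1/4)*7^(3/4)*z/7) + C2*cos(6^(1/4)*7^(3/4)*z/7))*exp(-6^(1/4)*7^(3/4)*z/7) + (C3*sin(6^(1/4)*7^(3/4)*z/7) + C4*cos(6^(1/4)*7^(3/4)*z/7))*exp(6^(1/4)*7^(3/4)*z/7) + 4/3


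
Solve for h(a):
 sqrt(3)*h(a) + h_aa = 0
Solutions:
 h(a) = C1*sin(3^(1/4)*a) + C2*cos(3^(1/4)*a)


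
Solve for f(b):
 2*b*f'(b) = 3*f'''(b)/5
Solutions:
 f(b) = C1 + Integral(C2*airyai(10^(1/3)*3^(2/3)*b/3) + C3*airybi(10^(1/3)*3^(2/3)*b/3), b)


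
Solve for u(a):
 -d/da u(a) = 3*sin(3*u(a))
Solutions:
 u(a) = -acos((-C1 - exp(18*a))/(C1 - exp(18*a)))/3 + 2*pi/3
 u(a) = acos((-C1 - exp(18*a))/(C1 - exp(18*a)))/3


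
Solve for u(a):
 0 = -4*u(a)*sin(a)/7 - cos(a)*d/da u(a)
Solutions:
 u(a) = C1*cos(a)^(4/7)


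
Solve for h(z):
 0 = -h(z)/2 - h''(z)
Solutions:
 h(z) = C1*sin(sqrt(2)*z/2) + C2*cos(sqrt(2)*z/2)


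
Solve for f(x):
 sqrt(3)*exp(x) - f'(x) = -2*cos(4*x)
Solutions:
 f(x) = C1 + sqrt(3)*exp(x) + sin(4*x)/2


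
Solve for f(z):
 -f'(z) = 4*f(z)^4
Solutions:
 f(z) = (-3^(2/3) - 3*3^(1/6)*I)*(1/(C1 + 4*z))^(1/3)/6
 f(z) = (-3^(2/3) + 3*3^(1/6)*I)*(1/(C1 + 4*z))^(1/3)/6
 f(z) = (1/(C1 + 12*z))^(1/3)


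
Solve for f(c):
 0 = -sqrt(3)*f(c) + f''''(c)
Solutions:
 f(c) = C1*exp(-3^(1/8)*c) + C2*exp(3^(1/8)*c) + C3*sin(3^(1/8)*c) + C4*cos(3^(1/8)*c)


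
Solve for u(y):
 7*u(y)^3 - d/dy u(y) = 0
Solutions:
 u(y) = -sqrt(2)*sqrt(-1/(C1 + 7*y))/2
 u(y) = sqrt(2)*sqrt(-1/(C1 + 7*y))/2


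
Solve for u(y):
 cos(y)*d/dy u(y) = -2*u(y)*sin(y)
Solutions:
 u(y) = C1*cos(y)^2


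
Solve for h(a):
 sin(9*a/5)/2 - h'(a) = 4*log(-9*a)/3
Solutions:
 h(a) = C1 - 4*a*log(-a)/3 - 8*a*log(3)/3 + 4*a/3 - 5*cos(9*a/5)/18


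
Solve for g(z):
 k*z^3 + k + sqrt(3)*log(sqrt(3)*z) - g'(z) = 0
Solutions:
 g(z) = C1 + k*z^4/4 + k*z + sqrt(3)*z*log(z) - sqrt(3)*z + sqrt(3)*z*log(3)/2


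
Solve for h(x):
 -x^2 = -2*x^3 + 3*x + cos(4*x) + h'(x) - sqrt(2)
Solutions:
 h(x) = C1 + x^4/2 - x^3/3 - 3*x^2/2 + sqrt(2)*x - sin(4*x)/4


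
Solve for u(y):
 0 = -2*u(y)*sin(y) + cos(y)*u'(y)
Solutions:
 u(y) = C1/cos(y)^2


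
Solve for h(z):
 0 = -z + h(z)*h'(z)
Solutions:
 h(z) = -sqrt(C1 + z^2)
 h(z) = sqrt(C1 + z^2)


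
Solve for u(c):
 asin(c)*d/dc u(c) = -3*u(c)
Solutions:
 u(c) = C1*exp(-3*Integral(1/asin(c), c))


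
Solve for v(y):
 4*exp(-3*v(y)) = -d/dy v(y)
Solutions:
 v(y) = log(C1 - 12*y)/3
 v(y) = log((-3^(1/3) - 3^(5/6)*I)*(C1 - 4*y)^(1/3)/2)
 v(y) = log((-3^(1/3) + 3^(5/6)*I)*(C1 - 4*y)^(1/3)/2)


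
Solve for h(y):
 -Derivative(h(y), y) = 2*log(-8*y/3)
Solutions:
 h(y) = C1 - 2*y*log(-y) + 2*y*(-3*log(2) + 1 + log(3))


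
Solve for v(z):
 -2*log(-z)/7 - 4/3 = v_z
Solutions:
 v(z) = C1 - 2*z*log(-z)/7 - 22*z/21


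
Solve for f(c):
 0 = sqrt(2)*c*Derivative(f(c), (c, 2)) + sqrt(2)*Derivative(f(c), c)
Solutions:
 f(c) = C1 + C2*log(c)


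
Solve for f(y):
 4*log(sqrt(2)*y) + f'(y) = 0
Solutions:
 f(y) = C1 - 4*y*log(y) - y*log(4) + 4*y


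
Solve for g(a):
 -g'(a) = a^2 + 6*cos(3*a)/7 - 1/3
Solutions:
 g(a) = C1 - a^3/3 + a/3 - 2*sin(3*a)/7
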